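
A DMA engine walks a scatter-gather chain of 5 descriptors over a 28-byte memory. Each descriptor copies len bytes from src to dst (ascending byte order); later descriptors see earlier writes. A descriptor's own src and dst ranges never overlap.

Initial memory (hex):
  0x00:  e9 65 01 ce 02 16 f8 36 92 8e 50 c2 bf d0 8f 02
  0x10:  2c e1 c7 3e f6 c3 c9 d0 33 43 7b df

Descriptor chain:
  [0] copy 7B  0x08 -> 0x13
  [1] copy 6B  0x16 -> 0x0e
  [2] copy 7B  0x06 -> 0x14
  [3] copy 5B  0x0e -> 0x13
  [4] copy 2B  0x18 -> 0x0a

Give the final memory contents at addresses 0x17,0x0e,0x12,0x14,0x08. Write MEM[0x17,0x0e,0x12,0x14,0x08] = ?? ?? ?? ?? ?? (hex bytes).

  after D0: wrote 7B at 0x13 = 928e50c2bfd08f
  after D1: wrote 6B at 0x0e = c2bfd08f7bdf
  after D2: wrote 7B at 0x14 = f836928e50c2bf
  after D3: wrote 5B at 0x13 = c2bfd08f7b
  after D4: wrote 2B at 0x0a = 50c2
query mem[0x17]=0x7b, mem[0x0e]=0xc2, mem[0x12]=0x7b, mem[0x14]=0xbf, mem[0x08]=0x92

MEM[0x17,0x0e,0x12,0x14,0x08] = 7b c2 7b bf 92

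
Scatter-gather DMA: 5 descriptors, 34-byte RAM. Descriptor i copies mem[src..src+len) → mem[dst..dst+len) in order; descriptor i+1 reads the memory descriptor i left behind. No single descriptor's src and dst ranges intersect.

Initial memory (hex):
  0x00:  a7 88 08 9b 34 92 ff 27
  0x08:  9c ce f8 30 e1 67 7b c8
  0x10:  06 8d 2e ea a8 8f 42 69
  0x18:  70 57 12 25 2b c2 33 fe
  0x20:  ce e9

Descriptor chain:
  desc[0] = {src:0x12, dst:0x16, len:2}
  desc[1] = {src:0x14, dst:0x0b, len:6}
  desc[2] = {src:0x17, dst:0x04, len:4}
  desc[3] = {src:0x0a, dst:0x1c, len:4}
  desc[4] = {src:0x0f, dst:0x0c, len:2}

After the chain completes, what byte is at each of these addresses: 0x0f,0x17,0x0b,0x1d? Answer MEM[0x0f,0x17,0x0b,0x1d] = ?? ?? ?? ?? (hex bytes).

D0: mem[0x16..0x17] <- [2e ea]
D1: mem[0x0b..0x10] <- [a8 8f 2e ea 70 57]
D2: mem[0x04..0x07] <- [ea 70 57 12]
D3: mem[0x1c..0x1f] <- [f8 a8 8f 2e]
D4: mem[0x0c..0x0d] <- [70 57]
query mem[0x0f]=0x70, mem[0x17]=0xea, mem[0x0b]=0xa8, mem[0x1d]=0xa8

MEM[0x0f,0x17,0x0b,0x1d] = 70 ea a8 a8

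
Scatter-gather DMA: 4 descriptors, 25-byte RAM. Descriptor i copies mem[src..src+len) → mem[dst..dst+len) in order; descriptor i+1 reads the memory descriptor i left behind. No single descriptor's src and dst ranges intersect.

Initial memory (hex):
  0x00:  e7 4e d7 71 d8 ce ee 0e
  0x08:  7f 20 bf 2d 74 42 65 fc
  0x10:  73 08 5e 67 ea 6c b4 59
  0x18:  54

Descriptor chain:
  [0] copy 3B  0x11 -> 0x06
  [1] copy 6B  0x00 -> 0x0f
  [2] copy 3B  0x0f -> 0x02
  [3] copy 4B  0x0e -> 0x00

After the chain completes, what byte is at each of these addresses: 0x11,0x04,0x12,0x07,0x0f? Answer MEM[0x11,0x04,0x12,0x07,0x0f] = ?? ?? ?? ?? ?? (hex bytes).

D0: mem[0x06..0x08] <- [08 5e 67]
D1: mem[0x0f..0x14] <- [e7 4e d7 71 d8 ce]
D2: mem[0x02..0x04] <- [e7 4e d7]
D3: mem[0x00..0x03] <- [65 e7 4e d7]
query mem[0x11]=0xd7, mem[0x04]=0xd7, mem[0x12]=0x71, mem[0x07]=0x5e, mem[0x0f]=0xe7

MEM[0x11,0x04,0x12,0x07,0x0f] = d7 d7 71 5e e7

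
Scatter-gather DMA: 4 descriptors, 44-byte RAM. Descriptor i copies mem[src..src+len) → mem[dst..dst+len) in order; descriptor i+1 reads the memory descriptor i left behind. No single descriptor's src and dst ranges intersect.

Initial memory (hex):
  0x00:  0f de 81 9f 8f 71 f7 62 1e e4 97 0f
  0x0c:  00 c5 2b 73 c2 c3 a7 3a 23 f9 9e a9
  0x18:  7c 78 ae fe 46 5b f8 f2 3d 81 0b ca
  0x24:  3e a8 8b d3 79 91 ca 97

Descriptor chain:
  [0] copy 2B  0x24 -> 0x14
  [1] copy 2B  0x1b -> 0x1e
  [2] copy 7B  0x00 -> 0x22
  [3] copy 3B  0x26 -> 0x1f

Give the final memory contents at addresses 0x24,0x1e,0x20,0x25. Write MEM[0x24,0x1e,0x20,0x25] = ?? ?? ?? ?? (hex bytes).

  after D0: wrote 2B at 0x14 = 3ea8
  after D1: wrote 2B at 0x1e = fe46
  after D2: wrote 7B at 0x22 = 0fde819f8f71f7
  after D3: wrote 3B at 0x1f = 8f71f7
query mem[0x24]=0x81, mem[0x1e]=0xfe, mem[0x20]=0x71, mem[0x25]=0x9f

MEM[0x24,0x1e,0x20,0x25] = 81 fe 71 9f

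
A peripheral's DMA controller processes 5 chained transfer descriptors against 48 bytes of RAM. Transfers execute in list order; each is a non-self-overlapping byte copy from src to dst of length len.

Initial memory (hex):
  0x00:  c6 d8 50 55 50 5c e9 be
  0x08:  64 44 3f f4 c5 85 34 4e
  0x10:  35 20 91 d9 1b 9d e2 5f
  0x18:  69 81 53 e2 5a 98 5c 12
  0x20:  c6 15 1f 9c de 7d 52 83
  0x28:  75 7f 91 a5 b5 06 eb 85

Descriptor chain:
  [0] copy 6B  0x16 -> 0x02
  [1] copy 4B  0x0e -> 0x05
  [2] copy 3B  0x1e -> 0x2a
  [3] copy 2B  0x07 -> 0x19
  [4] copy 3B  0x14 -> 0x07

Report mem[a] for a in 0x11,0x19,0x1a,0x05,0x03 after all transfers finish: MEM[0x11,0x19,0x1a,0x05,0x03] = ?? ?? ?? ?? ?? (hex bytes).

MEM[0x11,0x19,0x1a,0x05,0x03] = 20 35 20 34 5f

[0] 0x16->0x02 len=6 : e2 5f 69 81 53 e2
[1] 0x0e->0x05 len=4 : 34 4e 35 20
[2] 0x1e->0x2a len=3 : 5c 12 c6
[3] 0x07->0x19 len=2 : 35 20
[4] 0x14->0x07 len=3 : 1b 9d e2
query mem[0x11]=0x20, mem[0x19]=0x35, mem[0x1a]=0x20, mem[0x05]=0x34, mem[0x03]=0x5f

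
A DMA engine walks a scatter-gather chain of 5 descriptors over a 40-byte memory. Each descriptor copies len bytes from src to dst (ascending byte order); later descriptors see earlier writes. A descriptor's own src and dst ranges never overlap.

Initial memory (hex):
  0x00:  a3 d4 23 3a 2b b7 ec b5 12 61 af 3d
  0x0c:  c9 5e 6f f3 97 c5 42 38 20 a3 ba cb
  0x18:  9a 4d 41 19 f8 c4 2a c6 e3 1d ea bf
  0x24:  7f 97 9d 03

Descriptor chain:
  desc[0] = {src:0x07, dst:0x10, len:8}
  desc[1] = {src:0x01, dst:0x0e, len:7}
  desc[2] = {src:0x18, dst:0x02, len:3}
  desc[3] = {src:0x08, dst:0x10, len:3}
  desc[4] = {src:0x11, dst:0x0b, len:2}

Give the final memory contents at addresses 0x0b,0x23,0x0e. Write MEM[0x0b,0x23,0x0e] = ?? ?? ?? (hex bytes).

#0 dst[0x10+8] := {0xb5,0x12,0x61,0xaf,0x3d,0xc9,0x5e,0x6f}
#1 dst[0x0e+7] := {0xd4,0x23,0x3a,0x2b,0xb7,0xec,0xb5}
#2 dst[0x02+3] := {0x9a,0x4d,0x41}
#3 dst[0x10+3] := {0x12,0x61,0xaf}
#4 dst[0x0b+2] := {0x61,0xaf}
query mem[0x0b]=0x61, mem[0x23]=0xbf, mem[0x0e]=0xd4

MEM[0x0b,0x23,0x0e] = 61 bf d4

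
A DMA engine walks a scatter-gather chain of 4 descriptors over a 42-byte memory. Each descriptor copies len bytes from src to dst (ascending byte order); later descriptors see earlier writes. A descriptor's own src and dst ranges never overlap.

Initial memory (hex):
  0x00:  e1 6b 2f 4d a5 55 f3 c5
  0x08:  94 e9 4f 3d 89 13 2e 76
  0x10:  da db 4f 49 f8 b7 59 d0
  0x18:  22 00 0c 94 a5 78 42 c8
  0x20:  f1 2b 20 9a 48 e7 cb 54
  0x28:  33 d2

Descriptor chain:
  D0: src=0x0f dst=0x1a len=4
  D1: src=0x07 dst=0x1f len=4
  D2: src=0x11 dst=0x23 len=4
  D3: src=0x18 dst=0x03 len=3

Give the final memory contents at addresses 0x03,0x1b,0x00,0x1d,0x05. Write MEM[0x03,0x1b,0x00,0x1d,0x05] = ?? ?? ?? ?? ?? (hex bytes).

MEM[0x03,0x1b,0x00,0x1d,0x05] = 22 da e1 4f 76

D0: mem[0x1a..0x1d] <- [76 da db 4f]
D1: mem[0x1f..0x22] <- [c5 94 e9 4f]
D2: mem[0x23..0x26] <- [db 4f 49 f8]
D3: mem[0x03..0x05] <- [22 00 76]
query mem[0x03]=0x22, mem[0x1b]=0xda, mem[0x00]=0xe1, mem[0x1d]=0x4f, mem[0x05]=0x76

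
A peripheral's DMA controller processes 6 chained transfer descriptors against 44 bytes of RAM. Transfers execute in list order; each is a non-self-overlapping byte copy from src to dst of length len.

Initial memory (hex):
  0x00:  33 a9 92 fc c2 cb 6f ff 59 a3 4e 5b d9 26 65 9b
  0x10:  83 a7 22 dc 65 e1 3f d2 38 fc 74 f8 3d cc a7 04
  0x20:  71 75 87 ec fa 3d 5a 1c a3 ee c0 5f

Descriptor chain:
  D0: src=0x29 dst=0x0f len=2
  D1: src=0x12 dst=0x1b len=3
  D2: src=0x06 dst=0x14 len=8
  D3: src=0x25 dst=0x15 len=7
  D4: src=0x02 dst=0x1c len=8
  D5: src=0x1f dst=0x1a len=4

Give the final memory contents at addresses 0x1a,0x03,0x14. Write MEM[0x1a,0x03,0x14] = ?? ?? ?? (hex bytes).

  after D0: wrote 2B at 0x0f = eec0
  after D1: wrote 3B at 0x1b = 22dc65
  after D2: wrote 8B at 0x14 = 6fff59a34e5bd926
  after D3: wrote 7B at 0x15 = 3d5a1ca3eec05f
  after D4: wrote 8B at 0x1c = 92fcc2cb6fff59a3
  after D5: wrote 4B at 0x1a = cb6fff59
query mem[0x1a]=0xcb, mem[0x03]=0xfc, mem[0x14]=0x6f

MEM[0x1a,0x03,0x14] = cb fc 6f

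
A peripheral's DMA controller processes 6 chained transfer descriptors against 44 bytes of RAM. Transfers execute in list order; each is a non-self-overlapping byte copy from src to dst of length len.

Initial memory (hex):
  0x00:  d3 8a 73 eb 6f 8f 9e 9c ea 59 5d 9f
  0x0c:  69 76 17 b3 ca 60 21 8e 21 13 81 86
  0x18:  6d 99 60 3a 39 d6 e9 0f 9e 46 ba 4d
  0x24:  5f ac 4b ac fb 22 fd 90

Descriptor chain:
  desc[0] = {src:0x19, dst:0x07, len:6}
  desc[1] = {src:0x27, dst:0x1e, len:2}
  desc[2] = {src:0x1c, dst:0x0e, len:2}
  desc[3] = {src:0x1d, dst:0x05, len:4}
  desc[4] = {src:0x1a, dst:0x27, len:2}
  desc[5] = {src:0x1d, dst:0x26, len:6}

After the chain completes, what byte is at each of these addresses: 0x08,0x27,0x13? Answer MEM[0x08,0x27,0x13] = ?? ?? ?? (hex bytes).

#0 dst[0x07+6] := {0x99,0x60,0x3a,0x39,0xd6,0xe9}
#1 dst[0x1e+2] := {0xac,0xfb}
#2 dst[0x0e+2] := {0x39,0xd6}
#3 dst[0x05+4] := {0xd6,0xac,0xfb,0x9e}
#4 dst[0x27+2] := {0x60,0x3a}
#5 dst[0x26+6] := {0xd6,0xac,0xfb,0x9e,0x46,0xba}
query mem[0x08]=0x9e, mem[0x27]=0xac, mem[0x13]=0x8e

MEM[0x08,0x27,0x13] = 9e ac 8e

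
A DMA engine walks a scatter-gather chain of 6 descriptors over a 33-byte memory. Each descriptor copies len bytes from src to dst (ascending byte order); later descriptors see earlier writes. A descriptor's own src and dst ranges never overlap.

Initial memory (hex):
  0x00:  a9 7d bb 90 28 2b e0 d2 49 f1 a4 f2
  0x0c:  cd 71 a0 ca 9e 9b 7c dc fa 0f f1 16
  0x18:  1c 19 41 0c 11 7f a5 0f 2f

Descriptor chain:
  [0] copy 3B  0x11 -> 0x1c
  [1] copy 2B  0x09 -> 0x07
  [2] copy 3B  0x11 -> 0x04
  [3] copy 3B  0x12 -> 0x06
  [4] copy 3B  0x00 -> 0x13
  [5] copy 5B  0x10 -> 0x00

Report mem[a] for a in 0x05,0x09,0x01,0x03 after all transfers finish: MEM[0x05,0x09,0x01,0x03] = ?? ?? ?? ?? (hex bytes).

#0 dst[0x1c+3] := {0x9b,0x7c,0xdc}
#1 dst[0x07+2] := {0xf1,0xa4}
#2 dst[0x04+3] := {0x9b,0x7c,0xdc}
#3 dst[0x06+3] := {0x7c,0xdc,0xfa}
#4 dst[0x13+3] := {0xa9,0x7d,0xbb}
#5 dst[0x00+5] := {0x9e,0x9b,0x7c,0xa9,0x7d}
query mem[0x05]=0x7c, mem[0x09]=0xf1, mem[0x01]=0x9b, mem[0x03]=0xa9

MEM[0x05,0x09,0x01,0x03] = 7c f1 9b a9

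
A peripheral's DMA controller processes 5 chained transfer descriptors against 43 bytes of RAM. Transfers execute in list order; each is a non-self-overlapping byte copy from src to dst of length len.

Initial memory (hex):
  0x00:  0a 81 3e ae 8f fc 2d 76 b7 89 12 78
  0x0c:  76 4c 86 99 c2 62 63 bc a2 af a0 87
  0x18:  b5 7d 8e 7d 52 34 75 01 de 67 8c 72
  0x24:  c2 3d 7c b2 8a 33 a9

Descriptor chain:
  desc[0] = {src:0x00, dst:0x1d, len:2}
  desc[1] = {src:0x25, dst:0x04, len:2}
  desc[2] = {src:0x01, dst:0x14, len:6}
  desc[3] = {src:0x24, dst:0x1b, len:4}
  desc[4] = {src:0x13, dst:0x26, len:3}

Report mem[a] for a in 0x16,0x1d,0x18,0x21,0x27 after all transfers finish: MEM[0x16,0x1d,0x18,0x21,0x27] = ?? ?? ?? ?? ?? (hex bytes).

#0 dst[0x1d+2] := {0x0a,0x81}
#1 dst[0x04+2] := {0x3d,0x7c}
#2 dst[0x14+6] := {0x81,0x3e,0xae,0x3d,0x7c,0x2d}
#3 dst[0x1b+4] := {0xc2,0x3d,0x7c,0xb2}
#4 dst[0x26+3] := {0xbc,0x81,0x3e}
query mem[0x16]=0xae, mem[0x1d]=0x7c, mem[0x18]=0x7c, mem[0x21]=0x67, mem[0x27]=0x81

MEM[0x16,0x1d,0x18,0x21,0x27] = ae 7c 7c 67 81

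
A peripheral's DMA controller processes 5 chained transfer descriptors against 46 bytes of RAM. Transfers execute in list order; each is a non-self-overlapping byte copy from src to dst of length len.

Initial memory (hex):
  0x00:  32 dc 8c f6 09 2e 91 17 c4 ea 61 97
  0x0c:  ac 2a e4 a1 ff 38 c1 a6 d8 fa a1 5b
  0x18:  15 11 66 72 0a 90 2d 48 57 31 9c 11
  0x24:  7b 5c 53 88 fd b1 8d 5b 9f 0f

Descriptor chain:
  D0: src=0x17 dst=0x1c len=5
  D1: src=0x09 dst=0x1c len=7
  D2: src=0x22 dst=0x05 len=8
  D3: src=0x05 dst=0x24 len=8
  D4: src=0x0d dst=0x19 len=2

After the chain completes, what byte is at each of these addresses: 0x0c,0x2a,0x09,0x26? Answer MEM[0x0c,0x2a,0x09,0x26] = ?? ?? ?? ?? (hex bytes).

  after D0: wrote 5B at 0x1c = 5b15116672
  after D1: wrote 7B at 0x1c = ea6197ac2ae4a1
  after D2: wrote 8B at 0x05 = a1117b5c5388fdb1
  after D3: wrote 8B at 0x24 = a1117b5c5388fdb1
  after D4: wrote 2B at 0x19 = 2ae4
query mem[0x0c]=0xb1, mem[0x2a]=0xfd, mem[0x09]=0x53, mem[0x26]=0x7b

MEM[0x0c,0x2a,0x09,0x26] = b1 fd 53 7b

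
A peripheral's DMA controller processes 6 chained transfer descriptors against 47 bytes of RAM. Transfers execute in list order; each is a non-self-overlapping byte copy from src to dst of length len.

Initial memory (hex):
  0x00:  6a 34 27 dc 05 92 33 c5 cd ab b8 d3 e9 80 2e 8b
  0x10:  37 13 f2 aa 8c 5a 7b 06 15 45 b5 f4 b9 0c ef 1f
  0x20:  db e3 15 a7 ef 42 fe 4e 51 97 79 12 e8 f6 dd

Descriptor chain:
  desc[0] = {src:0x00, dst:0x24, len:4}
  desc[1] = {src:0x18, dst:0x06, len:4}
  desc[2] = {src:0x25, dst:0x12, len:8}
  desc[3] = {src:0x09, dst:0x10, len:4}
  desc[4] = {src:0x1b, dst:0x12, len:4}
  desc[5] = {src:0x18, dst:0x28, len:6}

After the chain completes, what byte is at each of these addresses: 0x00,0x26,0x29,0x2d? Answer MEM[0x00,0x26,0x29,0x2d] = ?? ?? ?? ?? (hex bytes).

[0] 0x00->0x24 len=4 : 6a 34 27 dc
[1] 0x18->0x06 len=4 : 15 45 b5 f4
[2] 0x25->0x12 len=8 : 34 27 dc 51 97 79 12 e8
[3] 0x09->0x10 len=4 : f4 b8 d3 e9
[4] 0x1b->0x12 len=4 : f4 b9 0c ef
[5] 0x18->0x28 len=6 : 12 e8 b5 f4 b9 0c
query mem[0x00]=0x6a, mem[0x26]=0x27, mem[0x29]=0xe8, mem[0x2d]=0x0c

MEM[0x00,0x26,0x29,0x2d] = 6a 27 e8 0c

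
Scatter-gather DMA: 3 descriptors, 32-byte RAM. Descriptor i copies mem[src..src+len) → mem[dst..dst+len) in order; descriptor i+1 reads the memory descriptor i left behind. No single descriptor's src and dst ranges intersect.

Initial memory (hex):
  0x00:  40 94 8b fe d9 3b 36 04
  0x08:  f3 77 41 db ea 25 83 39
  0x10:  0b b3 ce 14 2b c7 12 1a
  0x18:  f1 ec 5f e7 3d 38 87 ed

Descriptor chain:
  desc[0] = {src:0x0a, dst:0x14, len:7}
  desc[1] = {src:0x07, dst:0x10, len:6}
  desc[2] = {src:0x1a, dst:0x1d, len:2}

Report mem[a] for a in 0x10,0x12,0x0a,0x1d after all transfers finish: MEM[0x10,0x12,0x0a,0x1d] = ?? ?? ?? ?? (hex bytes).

MEM[0x10,0x12,0x0a,0x1d] = 04 77 41 0b

D0: mem[0x14..0x1a] <- [41 db ea 25 83 39 0b]
D1: mem[0x10..0x15] <- [04 f3 77 41 db ea]
D2: mem[0x1d..0x1e] <- [0b e7]
query mem[0x10]=0x04, mem[0x12]=0x77, mem[0x0a]=0x41, mem[0x1d]=0x0b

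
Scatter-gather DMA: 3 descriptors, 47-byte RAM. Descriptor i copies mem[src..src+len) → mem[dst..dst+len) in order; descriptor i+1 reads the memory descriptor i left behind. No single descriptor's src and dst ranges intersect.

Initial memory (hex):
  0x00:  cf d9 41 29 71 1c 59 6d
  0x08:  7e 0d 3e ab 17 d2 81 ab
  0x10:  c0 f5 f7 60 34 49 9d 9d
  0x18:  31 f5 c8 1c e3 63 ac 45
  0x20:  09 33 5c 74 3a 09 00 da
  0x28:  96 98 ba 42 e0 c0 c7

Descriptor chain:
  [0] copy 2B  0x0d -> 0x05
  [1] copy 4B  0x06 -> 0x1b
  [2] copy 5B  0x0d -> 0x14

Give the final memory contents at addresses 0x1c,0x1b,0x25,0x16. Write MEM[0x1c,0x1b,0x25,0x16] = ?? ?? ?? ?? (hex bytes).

D0: mem[0x05..0x06] <- [d2 81]
D1: mem[0x1b..0x1e] <- [81 6d 7e 0d]
D2: mem[0x14..0x18] <- [d2 81 ab c0 f5]
query mem[0x1c]=0x6d, mem[0x1b]=0x81, mem[0x25]=0x09, mem[0x16]=0xab

MEM[0x1c,0x1b,0x25,0x16] = 6d 81 09 ab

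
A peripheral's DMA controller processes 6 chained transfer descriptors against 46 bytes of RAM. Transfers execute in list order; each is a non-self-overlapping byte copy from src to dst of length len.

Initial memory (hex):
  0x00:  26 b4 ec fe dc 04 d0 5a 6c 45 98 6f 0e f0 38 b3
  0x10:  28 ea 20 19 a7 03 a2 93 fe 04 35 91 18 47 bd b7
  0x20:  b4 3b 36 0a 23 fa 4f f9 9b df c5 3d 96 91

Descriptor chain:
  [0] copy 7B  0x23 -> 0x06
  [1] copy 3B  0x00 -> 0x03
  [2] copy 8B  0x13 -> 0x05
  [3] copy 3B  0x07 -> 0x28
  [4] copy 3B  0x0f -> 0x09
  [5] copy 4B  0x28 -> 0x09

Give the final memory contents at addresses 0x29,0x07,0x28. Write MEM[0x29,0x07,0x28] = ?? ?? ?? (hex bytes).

MEM[0x29,0x07,0x28] = a2 03 03

[0] 0x23->0x06 len=7 : 0a 23 fa 4f f9 9b df
[1] 0x00->0x03 len=3 : 26 b4 ec
[2] 0x13->0x05 len=8 : 19 a7 03 a2 93 fe 04 35
[3] 0x07->0x28 len=3 : 03 a2 93
[4] 0x0f->0x09 len=3 : b3 28 ea
[5] 0x28->0x09 len=4 : 03 a2 93 3d
query mem[0x29]=0xa2, mem[0x07]=0x03, mem[0x28]=0x03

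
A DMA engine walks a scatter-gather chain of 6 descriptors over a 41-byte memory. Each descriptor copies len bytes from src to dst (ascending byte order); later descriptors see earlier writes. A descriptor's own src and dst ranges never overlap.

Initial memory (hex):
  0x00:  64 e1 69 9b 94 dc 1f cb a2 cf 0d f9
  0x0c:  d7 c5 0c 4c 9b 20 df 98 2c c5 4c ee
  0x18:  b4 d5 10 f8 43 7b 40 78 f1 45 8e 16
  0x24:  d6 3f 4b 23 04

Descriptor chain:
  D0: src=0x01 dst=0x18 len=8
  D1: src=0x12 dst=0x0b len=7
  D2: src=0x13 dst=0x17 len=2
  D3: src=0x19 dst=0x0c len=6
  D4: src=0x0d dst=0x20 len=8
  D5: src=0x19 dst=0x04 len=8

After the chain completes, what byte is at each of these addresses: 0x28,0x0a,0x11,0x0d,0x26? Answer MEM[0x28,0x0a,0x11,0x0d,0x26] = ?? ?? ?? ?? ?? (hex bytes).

[0] 0x01->0x18 len=8 : e1 69 9b 94 dc 1f cb a2
[1] 0x12->0x0b len=7 : df 98 2c c5 4c ee e1
[2] 0x13->0x17 len=2 : 98 2c
[3] 0x19->0x0c len=6 : 69 9b 94 dc 1f cb
[4] 0x0d->0x20 len=8 : 9b 94 dc 1f cb df 98 2c
[5] 0x19->0x04 len=8 : 69 9b 94 dc 1f cb a2 9b
query mem[0x28]=0x04, mem[0x0a]=0xa2, mem[0x11]=0xcb, mem[0x0d]=0x9b, mem[0x26]=0x98

MEM[0x28,0x0a,0x11,0x0d,0x26] = 04 a2 cb 9b 98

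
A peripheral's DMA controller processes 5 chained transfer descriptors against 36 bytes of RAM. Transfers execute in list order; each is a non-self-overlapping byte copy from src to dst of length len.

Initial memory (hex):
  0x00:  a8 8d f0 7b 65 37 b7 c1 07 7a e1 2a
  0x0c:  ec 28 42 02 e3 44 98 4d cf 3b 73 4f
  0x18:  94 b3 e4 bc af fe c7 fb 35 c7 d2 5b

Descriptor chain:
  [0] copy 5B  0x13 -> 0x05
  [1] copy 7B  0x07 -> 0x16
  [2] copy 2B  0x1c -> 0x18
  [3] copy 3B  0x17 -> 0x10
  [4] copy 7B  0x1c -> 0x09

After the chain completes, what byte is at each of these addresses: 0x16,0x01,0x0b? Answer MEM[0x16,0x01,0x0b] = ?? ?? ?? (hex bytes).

MEM[0x16,0x01,0x0b] = 3b 8d c7

D0: mem[0x05..0x09] <- [4d cf 3b 73 4f]
D1: mem[0x16..0x1c] <- [3b 73 4f e1 2a ec 28]
D2: mem[0x18..0x19] <- [28 fe]
D3: mem[0x10..0x12] <- [73 28 fe]
D4: mem[0x09..0x0f] <- [28 fe c7 fb 35 c7 d2]
query mem[0x16]=0x3b, mem[0x01]=0x8d, mem[0x0b]=0xc7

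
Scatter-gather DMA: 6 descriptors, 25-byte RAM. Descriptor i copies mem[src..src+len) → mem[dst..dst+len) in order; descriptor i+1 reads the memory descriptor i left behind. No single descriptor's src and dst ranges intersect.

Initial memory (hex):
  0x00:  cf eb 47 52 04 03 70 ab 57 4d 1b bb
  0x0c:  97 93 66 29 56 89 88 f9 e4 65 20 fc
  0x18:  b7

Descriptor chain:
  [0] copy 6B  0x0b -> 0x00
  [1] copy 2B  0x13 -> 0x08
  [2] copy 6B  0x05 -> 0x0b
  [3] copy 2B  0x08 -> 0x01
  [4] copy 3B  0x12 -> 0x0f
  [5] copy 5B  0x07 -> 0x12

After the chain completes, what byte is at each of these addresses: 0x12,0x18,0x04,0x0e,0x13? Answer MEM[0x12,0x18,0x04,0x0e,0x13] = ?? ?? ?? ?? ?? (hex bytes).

MEM[0x12,0x18,0x04,0x0e,0x13] = ab b7 29 f9 f9

D0: mem[0x00..0x05] <- [bb 97 93 66 29 56]
D1: mem[0x08..0x09] <- [f9 e4]
D2: mem[0x0b..0x10] <- [56 70 ab f9 e4 1b]
D3: mem[0x01..0x02] <- [f9 e4]
D4: mem[0x0f..0x11] <- [88 f9 e4]
D5: mem[0x12..0x16] <- [ab f9 e4 1b 56]
query mem[0x12]=0xab, mem[0x18]=0xb7, mem[0x04]=0x29, mem[0x0e]=0xf9, mem[0x13]=0xf9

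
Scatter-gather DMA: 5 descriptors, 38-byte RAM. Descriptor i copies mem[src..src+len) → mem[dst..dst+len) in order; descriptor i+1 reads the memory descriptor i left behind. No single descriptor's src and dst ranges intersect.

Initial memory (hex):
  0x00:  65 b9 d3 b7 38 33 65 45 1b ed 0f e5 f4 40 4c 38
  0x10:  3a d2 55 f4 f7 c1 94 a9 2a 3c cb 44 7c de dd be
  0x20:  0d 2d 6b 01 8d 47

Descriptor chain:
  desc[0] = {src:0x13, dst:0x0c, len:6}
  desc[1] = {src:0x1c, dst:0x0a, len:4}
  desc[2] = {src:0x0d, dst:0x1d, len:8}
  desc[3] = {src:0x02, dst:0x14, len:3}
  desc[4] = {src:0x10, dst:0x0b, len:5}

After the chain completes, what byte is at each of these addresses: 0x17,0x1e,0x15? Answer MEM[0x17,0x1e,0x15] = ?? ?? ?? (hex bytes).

#0 dst[0x0c+6] := {0xf4,0xf7,0xc1,0x94,0xa9,0x2a}
#1 dst[0x0a+4] := {0x7c,0xde,0xdd,0xbe}
#2 dst[0x1d+8] := {0xbe,0xc1,0x94,0xa9,0x2a,0x55,0xf4,0xf7}
#3 dst[0x14+3] := {0xd3,0xb7,0x38}
#4 dst[0x0b+5] := {0xa9,0x2a,0x55,0xf4,0xd3}
query mem[0x17]=0xa9, mem[0x1e]=0xc1, mem[0x15]=0xb7

MEM[0x17,0x1e,0x15] = a9 c1 b7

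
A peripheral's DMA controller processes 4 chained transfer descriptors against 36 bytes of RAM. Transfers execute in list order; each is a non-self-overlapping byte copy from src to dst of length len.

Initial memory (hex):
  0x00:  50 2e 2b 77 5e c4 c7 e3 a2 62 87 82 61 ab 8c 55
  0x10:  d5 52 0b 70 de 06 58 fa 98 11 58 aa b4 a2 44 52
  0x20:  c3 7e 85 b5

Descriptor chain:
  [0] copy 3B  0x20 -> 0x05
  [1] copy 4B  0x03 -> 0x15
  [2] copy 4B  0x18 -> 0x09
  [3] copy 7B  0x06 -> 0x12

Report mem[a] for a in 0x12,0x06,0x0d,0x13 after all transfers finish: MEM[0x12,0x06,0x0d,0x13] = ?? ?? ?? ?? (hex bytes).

MEM[0x12,0x06,0x0d,0x13] = 7e 7e ab 85

#0 dst[0x05+3] := {0xc3,0x7e,0x85}
#1 dst[0x15+4] := {0x77,0x5e,0xc3,0x7e}
#2 dst[0x09+4] := {0x7e,0x11,0x58,0xaa}
#3 dst[0x12+7] := {0x7e,0x85,0xa2,0x7e,0x11,0x58,0xaa}
query mem[0x12]=0x7e, mem[0x06]=0x7e, mem[0x0d]=0xab, mem[0x13]=0x85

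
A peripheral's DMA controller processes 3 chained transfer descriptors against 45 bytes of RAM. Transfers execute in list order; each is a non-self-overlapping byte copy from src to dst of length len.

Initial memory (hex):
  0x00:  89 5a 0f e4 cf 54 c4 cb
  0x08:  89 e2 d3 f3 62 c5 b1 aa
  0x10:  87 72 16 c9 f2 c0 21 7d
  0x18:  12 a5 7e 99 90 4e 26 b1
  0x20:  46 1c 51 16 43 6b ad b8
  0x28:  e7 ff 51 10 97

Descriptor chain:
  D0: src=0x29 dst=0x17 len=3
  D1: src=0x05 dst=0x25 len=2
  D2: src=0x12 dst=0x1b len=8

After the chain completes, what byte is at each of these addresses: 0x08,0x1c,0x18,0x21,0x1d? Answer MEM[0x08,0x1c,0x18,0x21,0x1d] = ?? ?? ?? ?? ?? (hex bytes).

D0: mem[0x17..0x19] <- [ff 51 10]
D1: mem[0x25..0x26] <- [54 c4]
D2: mem[0x1b..0x22] <- [16 c9 f2 c0 21 ff 51 10]
query mem[0x08]=0x89, mem[0x1c]=0xc9, mem[0x18]=0x51, mem[0x21]=0x51, mem[0x1d]=0xf2

MEM[0x08,0x1c,0x18,0x21,0x1d] = 89 c9 51 51 f2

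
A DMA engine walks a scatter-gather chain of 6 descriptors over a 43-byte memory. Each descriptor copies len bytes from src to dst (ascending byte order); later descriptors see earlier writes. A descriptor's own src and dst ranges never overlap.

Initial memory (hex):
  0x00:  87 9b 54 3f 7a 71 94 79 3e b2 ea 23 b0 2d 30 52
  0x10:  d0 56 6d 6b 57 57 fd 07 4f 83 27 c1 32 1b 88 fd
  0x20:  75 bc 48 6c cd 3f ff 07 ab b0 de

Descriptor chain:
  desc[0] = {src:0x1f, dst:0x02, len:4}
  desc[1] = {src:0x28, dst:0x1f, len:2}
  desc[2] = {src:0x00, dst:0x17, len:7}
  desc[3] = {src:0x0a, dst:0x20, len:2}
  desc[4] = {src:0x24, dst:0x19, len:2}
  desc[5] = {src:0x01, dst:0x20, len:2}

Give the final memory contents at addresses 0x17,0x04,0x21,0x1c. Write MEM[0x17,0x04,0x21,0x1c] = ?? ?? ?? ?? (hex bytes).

MEM[0x17,0x04,0x21,0x1c] = 87 bc fd 48

#0 dst[0x02+4] := {0xfd,0x75,0xbc,0x48}
#1 dst[0x1f+2] := {0xab,0xb0}
#2 dst[0x17+7] := {0x87,0x9b,0xfd,0x75,0xbc,0x48,0x94}
#3 dst[0x20+2] := {0xea,0x23}
#4 dst[0x19+2] := {0xcd,0x3f}
#5 dst[0x20+2] := {0x9b,0xfd}
query mem[0x17]=0x87, mem[0x04]=0xbc, mem[0x21]=0xfd, mem[0x1c]=0x48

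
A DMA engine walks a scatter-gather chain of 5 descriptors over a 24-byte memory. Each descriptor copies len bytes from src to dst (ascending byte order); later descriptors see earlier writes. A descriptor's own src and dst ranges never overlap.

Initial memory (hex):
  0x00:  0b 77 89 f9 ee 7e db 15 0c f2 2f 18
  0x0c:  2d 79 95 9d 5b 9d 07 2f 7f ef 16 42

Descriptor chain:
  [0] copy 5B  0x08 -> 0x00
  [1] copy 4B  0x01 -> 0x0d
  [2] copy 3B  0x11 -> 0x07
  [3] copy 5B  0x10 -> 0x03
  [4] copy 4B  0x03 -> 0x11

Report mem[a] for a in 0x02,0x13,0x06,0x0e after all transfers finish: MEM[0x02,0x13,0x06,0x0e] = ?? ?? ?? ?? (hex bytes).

MEM[0x02,0x13,0x06,0x0e] = 2f 07 2f 2f

[0] 0x08->0x00 len=5 : 0c f2 2f 18 2d
[1] 0x01->0x0d len=4 : f2 2f 18 2d
[2] 0x11->0x07 len=3 : 9d 07 2f
[3] 0x10->0x03 len=5 : 2d 9d 07 2f 7f
[4] 0x03->0x11 len=4 : 2d 9d 07 2f
query mem[0x02]=0x2f, mem[0x13]=0x07, mem[0x06]=0x2f, mem[0x0e]=0x2f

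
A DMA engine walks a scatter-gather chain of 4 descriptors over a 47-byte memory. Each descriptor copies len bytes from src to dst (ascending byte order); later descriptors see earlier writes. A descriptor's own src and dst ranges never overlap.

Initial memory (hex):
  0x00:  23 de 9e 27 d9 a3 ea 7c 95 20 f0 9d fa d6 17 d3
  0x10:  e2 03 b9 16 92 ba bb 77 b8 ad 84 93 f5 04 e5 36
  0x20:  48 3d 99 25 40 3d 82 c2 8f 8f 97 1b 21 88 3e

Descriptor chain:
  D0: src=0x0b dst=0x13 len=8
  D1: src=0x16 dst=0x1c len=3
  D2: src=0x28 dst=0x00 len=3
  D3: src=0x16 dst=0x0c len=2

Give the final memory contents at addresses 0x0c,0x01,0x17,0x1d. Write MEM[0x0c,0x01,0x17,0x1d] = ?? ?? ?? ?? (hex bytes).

D0: mem[0x13..0x1a] <- [9d fa d6 17 d3 e2 03 b9]
D1: mem[0x1c..0x1e] <- [17 d3 e2]
D2: mem[0x00..0x02] <- [8f 8f 97]
D3: mem[0x0c..0x0d] <- [17 d3]
query mem[0x0c]=0x17, mem[0x01]=0x8f, mem[0x17]=0xd3, mem[0x1d]=0xd3

MEM[0x0c,0x01,0x17,0x1d] = 17 8f d3 d3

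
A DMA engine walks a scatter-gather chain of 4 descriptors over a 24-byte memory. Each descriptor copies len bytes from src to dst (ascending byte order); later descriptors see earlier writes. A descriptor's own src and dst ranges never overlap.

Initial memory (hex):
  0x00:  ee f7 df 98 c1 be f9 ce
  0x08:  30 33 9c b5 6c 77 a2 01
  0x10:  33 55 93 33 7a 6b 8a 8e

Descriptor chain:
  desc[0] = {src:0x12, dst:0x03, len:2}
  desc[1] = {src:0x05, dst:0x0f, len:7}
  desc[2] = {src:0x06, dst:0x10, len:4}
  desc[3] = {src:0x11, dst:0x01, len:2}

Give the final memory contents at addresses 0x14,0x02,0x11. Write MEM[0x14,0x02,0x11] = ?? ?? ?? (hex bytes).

  after D0: wrote 2B at 0x03 = 9333
  after D1: wrote 7B at 0x0f = bef9ce30339cb5
  after D2: wrote 4B at 0x10 = f9ce3033
  after D3: wrote 2B at 0x01 = ce30
query mem[0x14]=0x9c, mem[0x02]=0x30, mem[0x11]=0xce

MEM[0x14,0x02,0x11] = 9c 30 ce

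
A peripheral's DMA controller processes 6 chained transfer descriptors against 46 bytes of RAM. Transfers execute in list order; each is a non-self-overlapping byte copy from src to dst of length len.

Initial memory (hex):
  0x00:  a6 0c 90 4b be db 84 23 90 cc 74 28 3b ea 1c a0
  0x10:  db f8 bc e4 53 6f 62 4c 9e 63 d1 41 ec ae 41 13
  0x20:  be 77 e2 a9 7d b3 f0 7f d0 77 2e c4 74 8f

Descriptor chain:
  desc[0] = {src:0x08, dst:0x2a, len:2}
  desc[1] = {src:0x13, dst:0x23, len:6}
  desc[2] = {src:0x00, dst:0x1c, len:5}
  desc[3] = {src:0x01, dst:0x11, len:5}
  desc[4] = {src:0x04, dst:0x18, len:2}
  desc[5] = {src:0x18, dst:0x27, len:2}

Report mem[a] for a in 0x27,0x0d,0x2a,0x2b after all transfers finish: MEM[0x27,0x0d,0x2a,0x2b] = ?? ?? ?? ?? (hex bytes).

  after D0: wrote 2B at 0x2a = 90cc
  after D1: wrote 6B at 0x23 = e4536f624c9e
  after D2: wrote 5B at 0x1c = a60c904bbe
  after D3: wrote 5B at 0x11 = 0c904bbedb
  after D4: wrote 2B at 0x18 = bedb
  after D5: wrote 2B at 0x27 = bedb
query mem[0x27]=0xbe, mem[0x0d]=0xea, mem[0x2a]=0x90, mem[0x2b]=0xcc

MEM[0x27,0x0d,0x2a,0x2b] = be ea 90 cc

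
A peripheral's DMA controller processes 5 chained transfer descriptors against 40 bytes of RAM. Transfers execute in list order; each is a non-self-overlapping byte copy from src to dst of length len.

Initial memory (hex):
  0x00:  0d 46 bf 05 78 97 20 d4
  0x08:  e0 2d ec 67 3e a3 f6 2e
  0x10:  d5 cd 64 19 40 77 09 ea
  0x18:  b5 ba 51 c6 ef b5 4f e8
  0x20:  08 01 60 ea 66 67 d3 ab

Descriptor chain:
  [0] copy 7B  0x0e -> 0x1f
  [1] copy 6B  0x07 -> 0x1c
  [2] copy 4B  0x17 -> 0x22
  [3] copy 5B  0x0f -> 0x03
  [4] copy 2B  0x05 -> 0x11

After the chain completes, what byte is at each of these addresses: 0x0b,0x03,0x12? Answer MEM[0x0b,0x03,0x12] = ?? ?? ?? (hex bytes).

MEM[0x0b,0x03,0x12] = 67 2e 64

  after D0: wrote 7B at 0x1f = f62ed5cd641940
  after D1: wrote 6B at 0x1c = d4e02dec673e
  after D2: wrote 4B at 0x22 = eab5ba51
  after D3: wrote 5B at 0x03 = 2ed5cd6419
  after D4: wrote 2B at 0x11 = cd64
query mem[0x0b]=0x67, mem[0x03]=0x2e, mem[0x12]=0x64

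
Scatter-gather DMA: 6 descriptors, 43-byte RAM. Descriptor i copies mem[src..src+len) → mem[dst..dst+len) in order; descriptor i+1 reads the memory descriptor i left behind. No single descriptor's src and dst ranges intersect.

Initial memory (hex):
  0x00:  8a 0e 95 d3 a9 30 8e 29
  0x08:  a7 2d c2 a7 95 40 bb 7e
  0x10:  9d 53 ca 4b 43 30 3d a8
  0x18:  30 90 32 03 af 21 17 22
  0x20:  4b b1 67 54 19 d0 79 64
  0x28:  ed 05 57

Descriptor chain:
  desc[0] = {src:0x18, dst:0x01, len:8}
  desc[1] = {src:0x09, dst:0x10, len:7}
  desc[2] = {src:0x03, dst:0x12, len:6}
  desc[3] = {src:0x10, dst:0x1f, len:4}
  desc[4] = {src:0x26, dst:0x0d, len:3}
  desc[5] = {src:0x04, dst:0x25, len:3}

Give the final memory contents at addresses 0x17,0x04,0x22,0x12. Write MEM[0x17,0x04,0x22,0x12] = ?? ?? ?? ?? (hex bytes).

MEM[0x17,0x04,0x22,0x12] = 22 03 03 32

  after D0: wrote 8B at 0x01 = 30903203af211722
  after D1: wrote 7B at 0x10 = 2dc2a79540bb7e
  after D2: wrote 6B at 0x12 = 3203af211722
  after D3: wrote 4B at 0x1f = 2dc23203
  after D4: wrote 3B at 0x0d = 7964ed
  after D5: wrote 3B at 0x25 = 03af21
query mem[0x17]=0x22, mem[0x04]=0x03, mem[0x22]=0x03, mem[0x12]=0x32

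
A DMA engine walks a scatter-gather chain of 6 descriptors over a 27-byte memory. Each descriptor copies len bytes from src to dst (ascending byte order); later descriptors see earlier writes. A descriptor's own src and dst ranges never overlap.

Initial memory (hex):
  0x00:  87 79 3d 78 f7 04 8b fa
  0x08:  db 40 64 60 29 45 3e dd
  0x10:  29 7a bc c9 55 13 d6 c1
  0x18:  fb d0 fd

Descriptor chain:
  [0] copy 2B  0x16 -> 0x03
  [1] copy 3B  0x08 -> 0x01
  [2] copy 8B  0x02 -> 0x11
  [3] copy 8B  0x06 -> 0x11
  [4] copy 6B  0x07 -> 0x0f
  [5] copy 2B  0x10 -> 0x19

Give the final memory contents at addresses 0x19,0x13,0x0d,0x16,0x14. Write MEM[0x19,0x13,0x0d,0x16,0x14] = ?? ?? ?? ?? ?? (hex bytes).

#0 dst[0x03+2] := {0xd6,0xc1}
#1 dst[0x01+3] := {0xdb,0x40,0x64}
#2 dst[0x11+8] := {0x40,0x64,0xc1,0x04,0x8b,0xfa,0xdb,0x40}
#3 dst[0x11+8] := {0x8b,0xfa,0xdb,0x40,0x64,0x60,0x29,0x45}
#4 dst[0x0f+6] := {0xfa,0xdb,0x40,0x64,0x60,0x29}
#5 dst[0x19+2] := {0xdb,0x40}
query mem[0x19]=0xdb, mem[0x13]=0x60, mem[0x0d]=0x45, mem[0x16]=0x60, mem[0x14]=0x29

MEM[0x19,0x13,0x0d,0x16,0x14] = db 60 45 60 29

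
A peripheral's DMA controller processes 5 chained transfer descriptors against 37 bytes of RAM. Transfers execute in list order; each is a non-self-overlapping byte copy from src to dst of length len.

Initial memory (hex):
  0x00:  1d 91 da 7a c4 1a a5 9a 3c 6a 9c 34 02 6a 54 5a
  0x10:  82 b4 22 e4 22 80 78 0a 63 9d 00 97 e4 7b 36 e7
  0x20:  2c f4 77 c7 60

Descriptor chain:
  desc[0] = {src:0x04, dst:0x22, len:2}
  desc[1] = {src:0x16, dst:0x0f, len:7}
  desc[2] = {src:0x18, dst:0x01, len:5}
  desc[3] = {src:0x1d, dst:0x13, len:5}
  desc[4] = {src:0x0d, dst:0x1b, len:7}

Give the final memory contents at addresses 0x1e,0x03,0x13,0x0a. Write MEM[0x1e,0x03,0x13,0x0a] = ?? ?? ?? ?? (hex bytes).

MEM[0x1e,0x03,0x13,0x0a] = 0a 00 7b 9c

D0: mem[0x22..0x23] <- [c4 1a]
D1: mem[0x0f..0x15] <- [78 0a 63 9d 00 97 e4]
D2: mem[0x01..0x05] <- [63 9d 00 97 e4]
D3: mem[0x13..0x17] <- [7b 36 e7 2c f4]
D4: mem[0x1b..0x21] <- [6a 54 78 0a 63 9d 7b]
query mem[0x1e]=0x0a, mem[0x03]=0x00, mem[0x13]=0x7b, mem[0x0a]=0x9c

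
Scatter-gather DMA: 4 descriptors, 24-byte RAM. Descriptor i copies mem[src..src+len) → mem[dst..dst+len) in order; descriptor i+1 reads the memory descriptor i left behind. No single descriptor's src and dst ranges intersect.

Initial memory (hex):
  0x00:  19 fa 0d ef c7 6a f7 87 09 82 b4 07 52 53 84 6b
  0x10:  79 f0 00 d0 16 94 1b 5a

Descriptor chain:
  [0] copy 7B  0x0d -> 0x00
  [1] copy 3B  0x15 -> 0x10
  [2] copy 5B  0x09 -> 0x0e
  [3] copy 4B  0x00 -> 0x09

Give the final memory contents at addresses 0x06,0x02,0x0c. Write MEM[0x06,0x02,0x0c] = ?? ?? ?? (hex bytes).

MEM[0x06,0x02,0x0c] = d0 6b 79

D0: mem[0x00..0x06] <- [53 84 6b 79 f0 00 d0]
D1: mem[0x10..0x12] <- [94 1b 5a]
D2: mem[0x0e..0x12] <- [82 b4 07 52 53]
D3: mem[0x09..0x0c] <- [53 84 6b 79]
query mem[0x06]=0xd0, mem[0x02]=0x6b, mem[0x0c]=0x79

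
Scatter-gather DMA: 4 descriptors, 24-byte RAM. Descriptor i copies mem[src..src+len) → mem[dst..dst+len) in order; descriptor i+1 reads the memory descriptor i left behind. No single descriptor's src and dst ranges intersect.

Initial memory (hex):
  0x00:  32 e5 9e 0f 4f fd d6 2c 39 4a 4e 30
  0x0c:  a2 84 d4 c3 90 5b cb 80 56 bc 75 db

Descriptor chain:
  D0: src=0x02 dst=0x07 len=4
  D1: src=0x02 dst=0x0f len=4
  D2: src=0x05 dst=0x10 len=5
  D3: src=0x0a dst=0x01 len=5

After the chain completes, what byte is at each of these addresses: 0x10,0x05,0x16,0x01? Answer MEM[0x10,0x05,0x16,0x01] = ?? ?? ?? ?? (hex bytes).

MEM[0x10,0x05,0x16,0x01] = fd d4 75 fd

D0: mem[0x07..0x0a] <- [9e 0f 4f fd]
D1: mem[0x0f..0x12] <- [9e 0f 4f fd]
D2: mem[0x10..0x14] <- [fd d6 9e 0f 4f]
D3: mem[0x01..0x05] <- [fd 30 a2 84 d4]
query mem[0x10]=0xfd, mem[0x05]=0xd4, mem[0x16]=0x75, mem[0x01]=0xfd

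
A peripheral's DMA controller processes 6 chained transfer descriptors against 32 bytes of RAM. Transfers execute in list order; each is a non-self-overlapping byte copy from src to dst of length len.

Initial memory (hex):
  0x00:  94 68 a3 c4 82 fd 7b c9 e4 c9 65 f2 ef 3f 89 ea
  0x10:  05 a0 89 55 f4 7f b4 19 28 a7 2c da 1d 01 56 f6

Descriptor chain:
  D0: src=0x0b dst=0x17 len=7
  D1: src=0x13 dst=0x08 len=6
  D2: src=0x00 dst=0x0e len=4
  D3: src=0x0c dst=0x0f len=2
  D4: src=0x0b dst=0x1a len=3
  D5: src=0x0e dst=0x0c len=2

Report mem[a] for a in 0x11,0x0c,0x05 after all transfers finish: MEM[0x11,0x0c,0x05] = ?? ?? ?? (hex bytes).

[0] 0x0b->0x17 len=7 : f2 ef 3f 89 ea 05 a0
[1] 0x13->0x08 len=6 : 55 f4 7f b4 f2 ef
[2] 0x00->0x0e len=4 : 94 68 a3 c4
[3] 0x0c->0x0f len=2 : f2 ef
[4] 0x0b->0x1a len=3 : b4 f2 ef
[5] 0x0e->0x0c len=2 : 94 f2
query mem[0x11]=0xc4, mem[0x0c]=0x94, mem[0x05]=0xfd

MEM[0x11,0x0c,0x05] = c4 94 fd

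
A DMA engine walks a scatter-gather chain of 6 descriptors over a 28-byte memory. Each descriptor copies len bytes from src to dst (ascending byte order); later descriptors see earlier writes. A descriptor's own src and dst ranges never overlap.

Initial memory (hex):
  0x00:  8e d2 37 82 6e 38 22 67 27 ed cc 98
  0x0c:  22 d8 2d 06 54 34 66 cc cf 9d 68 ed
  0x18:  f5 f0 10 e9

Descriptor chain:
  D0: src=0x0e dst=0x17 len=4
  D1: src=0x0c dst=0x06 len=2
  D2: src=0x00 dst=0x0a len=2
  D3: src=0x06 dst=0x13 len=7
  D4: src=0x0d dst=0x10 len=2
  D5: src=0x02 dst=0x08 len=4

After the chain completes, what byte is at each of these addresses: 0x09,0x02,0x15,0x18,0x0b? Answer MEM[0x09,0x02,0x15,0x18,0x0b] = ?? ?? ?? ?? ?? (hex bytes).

MEM[0x09,0x02,0x15,0x18,0x0b] = 82 37 27 d2 38

[0] 0x0e->0x17 len=4 : 2d 06 54 34
[1] 0x0c->0x06 len=2 : 22 d8
[2] 0x00->0x0a len=2 : 8e d2
[3] 0x06->0x13 len=7 : 22 d8 27 ed 8e d2 22
[4] 0x0d->0x10 len=2 : d8 2d
[5] 0x02->0x08 len=4 : 37 82 6e 38
query mem[0x09]=0x82, mem[0x02]=0x37, mem[0x15]=0x27, mem[0x18]=0xd2, mem[0x0b]=0x38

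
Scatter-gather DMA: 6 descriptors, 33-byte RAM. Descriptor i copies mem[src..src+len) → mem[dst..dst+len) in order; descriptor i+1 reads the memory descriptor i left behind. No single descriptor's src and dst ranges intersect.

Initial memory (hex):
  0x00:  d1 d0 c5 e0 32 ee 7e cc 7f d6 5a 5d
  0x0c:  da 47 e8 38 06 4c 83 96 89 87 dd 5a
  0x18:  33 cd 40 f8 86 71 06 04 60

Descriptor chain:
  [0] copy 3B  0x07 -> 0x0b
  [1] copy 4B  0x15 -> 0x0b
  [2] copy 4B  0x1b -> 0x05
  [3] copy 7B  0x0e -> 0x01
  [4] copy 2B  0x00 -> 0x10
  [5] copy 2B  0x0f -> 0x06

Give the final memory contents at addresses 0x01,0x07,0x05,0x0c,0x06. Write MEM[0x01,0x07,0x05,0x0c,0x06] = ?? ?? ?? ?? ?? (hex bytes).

#0 dst[0x0b+3] := {0xcc,0x7f,0xd6}
#1 dst[0x0b+4] := {0x87,0xdd,0x5a,0x33}
#2 dst[0x05+4] := {0xf8,0x86,0x71,0x06}
#3 dst[0x01+7] := {0x33,0x38,0x06,0x4c,0x83,0x96,0x89}
#4 dst[0x10+2] := {0xd1,0x33}
#5 dst[0x06+2] := {0x38,0xd1}
query mem[0x01]=0x33, mem[0x07]=0xd1, mem[0x05]=0x83, mem[0x0c]=0xdd, mem[0x06]=0x38

MEM[0x01,0x07,0x05,0x0c,0x06] = 33 d1 83 dd 38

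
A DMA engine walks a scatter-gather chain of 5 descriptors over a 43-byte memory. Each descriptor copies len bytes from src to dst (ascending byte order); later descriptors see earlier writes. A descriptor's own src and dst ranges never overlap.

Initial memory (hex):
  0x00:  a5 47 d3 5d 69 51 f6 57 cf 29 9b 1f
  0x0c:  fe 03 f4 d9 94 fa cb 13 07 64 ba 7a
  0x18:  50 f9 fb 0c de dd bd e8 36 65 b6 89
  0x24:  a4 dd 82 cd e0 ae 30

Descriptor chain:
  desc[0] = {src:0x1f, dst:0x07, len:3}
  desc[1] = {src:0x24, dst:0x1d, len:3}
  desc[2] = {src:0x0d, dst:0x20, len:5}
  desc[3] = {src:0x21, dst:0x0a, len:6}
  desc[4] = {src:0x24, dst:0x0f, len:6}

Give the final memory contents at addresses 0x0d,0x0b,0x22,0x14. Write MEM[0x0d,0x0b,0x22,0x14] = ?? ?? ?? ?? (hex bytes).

  after D0: wrote 3B at 0x07 = e83665
  after D1: wrote 3B at 0x1d = a4dd82
  after D2: wrote 5B at 0x20 = 03f4d994fa
  after D3: wrote 6B at 0x0a = f4d994fadd82
  after D4: wrote 6B at 0x0f = fadd82cde0ae
query mem[0x0d]=0xfa, mem[0x0b]=0xd9, mem[0x22]=0xd9, mem[0x14]=0xae

MEM[0x0d,0x0b,0x22,0x14] = fa d9 d9 ae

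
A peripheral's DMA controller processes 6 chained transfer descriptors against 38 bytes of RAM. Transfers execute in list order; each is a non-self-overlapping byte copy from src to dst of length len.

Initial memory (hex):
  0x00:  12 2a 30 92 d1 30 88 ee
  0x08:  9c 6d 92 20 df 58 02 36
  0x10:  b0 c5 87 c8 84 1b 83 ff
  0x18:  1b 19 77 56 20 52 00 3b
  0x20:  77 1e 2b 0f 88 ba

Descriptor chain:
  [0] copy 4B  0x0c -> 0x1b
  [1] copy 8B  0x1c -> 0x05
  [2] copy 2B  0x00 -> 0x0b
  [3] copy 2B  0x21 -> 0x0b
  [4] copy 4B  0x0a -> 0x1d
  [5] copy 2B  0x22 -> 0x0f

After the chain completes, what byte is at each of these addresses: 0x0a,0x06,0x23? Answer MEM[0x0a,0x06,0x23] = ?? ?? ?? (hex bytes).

MEM[0x0a,0x06,0x23] = 1e 02 0f

D0: mem[0x1b..0x1e] <- [df 58 02 36]
D1: mem[0x05..0x0c] <- [58 02 36 3b 77 1e 2b 0f]
D2: mem[0x0b..0x0c] <- [12 2a]
D3: mem[0x0b..0x0c] <- [1e 2b]
D4: mem[0x1d..0x20] <- [1e 1e 2b 58]
D5: mem[0x0f..0x10] <- [2b 0f]
query mem[0x0a]=0x1e, mem[0x06]=0x02, mem[0x23]=0x0f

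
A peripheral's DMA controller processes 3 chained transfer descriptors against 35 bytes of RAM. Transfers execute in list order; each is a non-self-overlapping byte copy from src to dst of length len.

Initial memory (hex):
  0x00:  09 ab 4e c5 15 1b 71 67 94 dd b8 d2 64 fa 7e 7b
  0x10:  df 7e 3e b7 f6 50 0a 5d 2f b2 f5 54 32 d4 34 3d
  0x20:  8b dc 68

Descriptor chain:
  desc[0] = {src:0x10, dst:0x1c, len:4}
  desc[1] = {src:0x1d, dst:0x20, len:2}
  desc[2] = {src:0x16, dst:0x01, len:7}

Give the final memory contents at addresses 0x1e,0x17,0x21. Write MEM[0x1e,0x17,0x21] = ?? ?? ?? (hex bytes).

D0: mem[0x1c..0x1f] <- [df 7e 3e b7]
D1: mem[0x20..0x21] <- [7e 3e]
D2: mem[0x01..0x07] <- [0a 5d 2f b2 f5 54 df]
query mem[0x1e]=0x3e, mem[0x17]=0x5d, mem[0x21]=0x3e

MEM[0x1e,0x17,0x21] = 3e 5d 3e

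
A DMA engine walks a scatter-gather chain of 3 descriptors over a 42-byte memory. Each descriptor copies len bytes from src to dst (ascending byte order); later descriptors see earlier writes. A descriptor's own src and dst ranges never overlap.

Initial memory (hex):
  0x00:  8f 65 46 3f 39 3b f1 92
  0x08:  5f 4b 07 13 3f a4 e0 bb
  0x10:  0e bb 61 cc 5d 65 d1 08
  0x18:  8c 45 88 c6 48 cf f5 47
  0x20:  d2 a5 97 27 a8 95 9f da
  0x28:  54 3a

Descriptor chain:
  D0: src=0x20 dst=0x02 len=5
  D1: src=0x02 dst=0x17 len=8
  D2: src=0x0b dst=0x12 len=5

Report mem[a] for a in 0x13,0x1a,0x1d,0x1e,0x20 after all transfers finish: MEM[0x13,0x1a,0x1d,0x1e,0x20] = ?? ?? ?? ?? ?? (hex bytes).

D0: mem[0x02..0x06] <- [d2 a5 97 27 a8]
D1: mem[0x17..0x1e] <- [d2 a5 97 27 a8 92 5f 4b]
D2: mem[0x12..0x16] <- [13 3f a4 e0 bb]
query mem[0x13]=0x3f, mem[0x1a]=0x27, mem[0x1d]=0x5f, mem[0x1e]=0x4b, mem[0x20]=0xd2

MEM[0x13,0x1a,0x1d,0x1e,0x20] = 3f 27 5f 4b d2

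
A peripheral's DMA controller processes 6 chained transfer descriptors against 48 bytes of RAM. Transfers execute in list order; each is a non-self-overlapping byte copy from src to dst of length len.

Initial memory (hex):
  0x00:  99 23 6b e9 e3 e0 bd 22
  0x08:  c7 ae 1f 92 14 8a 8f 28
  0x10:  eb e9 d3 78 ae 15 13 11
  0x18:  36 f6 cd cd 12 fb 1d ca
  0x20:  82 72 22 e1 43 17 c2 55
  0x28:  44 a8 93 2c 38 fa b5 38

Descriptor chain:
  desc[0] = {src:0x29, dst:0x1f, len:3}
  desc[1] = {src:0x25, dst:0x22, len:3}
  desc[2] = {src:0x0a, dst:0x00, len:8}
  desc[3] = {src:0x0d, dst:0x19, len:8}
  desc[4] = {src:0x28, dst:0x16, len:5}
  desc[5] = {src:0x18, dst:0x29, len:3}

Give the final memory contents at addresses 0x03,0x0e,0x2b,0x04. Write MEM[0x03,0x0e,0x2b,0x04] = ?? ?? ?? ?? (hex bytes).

[0] 0x29->0x1f len=3 : a8 93 2c
[1] 0x25->0x22 len=3 : 17 c2 55
[2] 0x0a->0x00 len=8 : 1f 92 14 8a 8f 28 eb e9
[3] 0x0d->0x19 len=8 : 8a 8f 28 eb e9 d3 78 ae
[4] 0x28->0x16 len=5 : 44 a8 93 2c 38
[5] 0x18->0x29 len=3 : 93 2c 38
query mem[0x03]=0x8a, mem[0x0e]=0x8f, mem[0x2b]=0x38, mem[0x04]=0x8f

MEM[0x03,0x0e,0x2b,0x04] = 8a 8f 38 8f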